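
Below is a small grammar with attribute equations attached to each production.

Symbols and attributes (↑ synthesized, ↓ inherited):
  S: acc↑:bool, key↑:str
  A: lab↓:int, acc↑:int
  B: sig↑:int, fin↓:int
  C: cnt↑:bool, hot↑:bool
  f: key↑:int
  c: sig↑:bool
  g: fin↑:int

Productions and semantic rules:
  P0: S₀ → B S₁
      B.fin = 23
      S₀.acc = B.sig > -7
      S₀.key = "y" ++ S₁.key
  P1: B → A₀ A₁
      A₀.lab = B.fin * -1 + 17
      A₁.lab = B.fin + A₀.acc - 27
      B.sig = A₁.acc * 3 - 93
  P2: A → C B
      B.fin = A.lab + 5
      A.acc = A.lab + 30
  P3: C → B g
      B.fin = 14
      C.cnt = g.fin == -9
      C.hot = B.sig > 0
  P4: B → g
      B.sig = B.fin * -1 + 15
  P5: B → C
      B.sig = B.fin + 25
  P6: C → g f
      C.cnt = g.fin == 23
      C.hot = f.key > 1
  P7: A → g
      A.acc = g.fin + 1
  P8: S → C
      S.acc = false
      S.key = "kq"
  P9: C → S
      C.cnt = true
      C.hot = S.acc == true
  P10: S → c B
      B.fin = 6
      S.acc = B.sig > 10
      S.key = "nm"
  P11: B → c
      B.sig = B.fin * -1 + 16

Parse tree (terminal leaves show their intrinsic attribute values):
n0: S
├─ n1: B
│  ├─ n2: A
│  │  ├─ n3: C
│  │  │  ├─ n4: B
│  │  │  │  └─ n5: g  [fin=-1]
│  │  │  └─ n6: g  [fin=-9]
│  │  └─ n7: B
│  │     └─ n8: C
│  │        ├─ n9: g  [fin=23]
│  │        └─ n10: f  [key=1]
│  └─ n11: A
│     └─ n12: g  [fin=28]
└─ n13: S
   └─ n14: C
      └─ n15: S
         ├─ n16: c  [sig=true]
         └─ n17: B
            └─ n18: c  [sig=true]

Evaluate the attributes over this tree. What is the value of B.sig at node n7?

24

1. n1.fin = 23  [23]
2. n2.lab = -6  [B.fin * -1 + 17]
3. n4.fin = 14  [14]
4. n5.fin = -1  [terminal]
5. n4.sig = 1  [B.fin * -1 + 15]
6. n6.fin = -9  [terminal]
7. n3.cnt = true  [g.fin == -9]
8. n3.hot = true  [B.sig > 0]
9. n7.fin = -1  [A.lab + 5]
10. n9.fin = 23  [terminal]
11. n10.key = 1  [terminal]
12. n8.cnt = true  [g.fin == 23]
13. n8.hot = false  [f.key > 1]
14. n7.sig = 24  [B.fin + 25]
15. n2.acc = 24  [A.lab + 30]
16. n11.lab = 20  [B.fin + A₀.acc - 27]
17. n12.fin = 28  [terminal]
18. n11.acc = 29  [g.fin + 1]
19. n1.sig = -6  [A₁.acc * 3 - 93]
20. n16.sig = true  [terminal]
21. n17.fin = 6  [6]
22. n18.sig = true  [terminal]
23. n17.sig = 10  [B.fin * -1 + 16]
24. n15.acc = false  [B.sig > 10]
25. n15.key = "nm"  ["nm"]
26. n14.cnt = true  [true]
27. n14.hot = false  [S.acc == true]
28. n13.acc = false  [false]
29. n13.key = "kq"  ["kq"]
30. n0.acc = true  [B.sig > -7]
31. n0.key = "ykq"  ["y" ++ S₁.key]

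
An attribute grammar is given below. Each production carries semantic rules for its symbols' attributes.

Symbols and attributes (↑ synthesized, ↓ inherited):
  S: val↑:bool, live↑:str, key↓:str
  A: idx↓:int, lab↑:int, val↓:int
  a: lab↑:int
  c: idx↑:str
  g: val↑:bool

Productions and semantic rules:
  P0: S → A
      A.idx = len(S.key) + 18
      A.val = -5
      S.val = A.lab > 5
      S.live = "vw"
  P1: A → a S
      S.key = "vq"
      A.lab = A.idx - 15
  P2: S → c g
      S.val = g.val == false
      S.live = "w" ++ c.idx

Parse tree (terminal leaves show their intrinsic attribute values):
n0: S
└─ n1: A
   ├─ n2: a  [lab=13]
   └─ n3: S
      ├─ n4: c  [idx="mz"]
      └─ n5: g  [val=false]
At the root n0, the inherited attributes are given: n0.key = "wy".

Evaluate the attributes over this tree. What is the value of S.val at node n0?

1. n0.key = "wy"  [given at root]
2. n1.idx = 20  [len(S.key) + 18]
3. n1.val = -5  [-5]
4. n2.lab = 13  [terminal]
5. n3.key = "vq"  ["vq"]
6. n4.idx = "mz"  [terminal]
7. n5.val = false  [terminal]
8. n3.val = true  [g.val == false]
9. n3.live = "wmz"  ["w" ++ c.idx]
10. n1.lab = 5  [A.idx - 15]
11. n0.val = false  [A.lab > 5]
12. n0.live = "vw"  ["vw"]

false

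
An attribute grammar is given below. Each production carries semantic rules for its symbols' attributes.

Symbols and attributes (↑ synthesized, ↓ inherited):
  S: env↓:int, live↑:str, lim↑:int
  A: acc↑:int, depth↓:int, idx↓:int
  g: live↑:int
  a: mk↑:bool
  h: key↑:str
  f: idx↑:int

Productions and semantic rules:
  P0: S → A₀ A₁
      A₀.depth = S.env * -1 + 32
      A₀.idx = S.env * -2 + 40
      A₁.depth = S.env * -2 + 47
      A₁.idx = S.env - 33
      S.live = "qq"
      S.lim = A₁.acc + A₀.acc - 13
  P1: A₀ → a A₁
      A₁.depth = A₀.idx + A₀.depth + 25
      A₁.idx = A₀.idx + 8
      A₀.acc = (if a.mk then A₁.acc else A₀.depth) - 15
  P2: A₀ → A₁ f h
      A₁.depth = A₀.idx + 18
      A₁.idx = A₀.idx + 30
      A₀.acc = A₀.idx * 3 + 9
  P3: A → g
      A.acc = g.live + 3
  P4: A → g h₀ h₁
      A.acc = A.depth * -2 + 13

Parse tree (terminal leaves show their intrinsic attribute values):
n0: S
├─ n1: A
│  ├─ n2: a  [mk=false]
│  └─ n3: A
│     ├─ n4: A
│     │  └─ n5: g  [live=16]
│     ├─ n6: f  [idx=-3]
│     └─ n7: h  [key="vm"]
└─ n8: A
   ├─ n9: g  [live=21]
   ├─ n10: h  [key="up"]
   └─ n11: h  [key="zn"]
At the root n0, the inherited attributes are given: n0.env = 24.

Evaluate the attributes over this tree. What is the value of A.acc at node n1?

1. n0.env = 24  [given at root]
2. n1.depth = 8  [S.env * -1 + 32]
3. n1.idx = -8  [S.env * -2 + 40]
4. n2.mk = false  [terminal]
5. n3.depth = 25  [A₀.idx + A₀.depth + 25]
6. n3.idx = 0  [A₀.idx + 8]
7. n4.depth = 18  [A₀.idx + 18]
8. n4.idx = 30  [A₀.idx + 30]
9. n5.live = 16  [terminal]
10. n4.acc = 19  [g.live + 3]
11. n6.idx = -3  [terminal]
12. n7.key = "vm"  [terminal]
13. n3.acc = 9  [A₀.idx * 3 + 9]
14. n1.acc = -7  [(if a.mk then A₁.acc else A₀.depth) - 15]
15. n8.depth = -1  [S.env * -2 + 47]
16. n8.idx = -9  [S.env - 33]
17. n9.live = 21  [terminal]
18. n10.key = "up"  [terminal]
19. n11.key = "zn"  [terminal]
20. n8.acc = 15  [A.depth * -2 + 13]
21. n0.live = "qq"  ["qq"]
22. n0.lim = -5  [A₁.acc + A₀.acc - 13]

-7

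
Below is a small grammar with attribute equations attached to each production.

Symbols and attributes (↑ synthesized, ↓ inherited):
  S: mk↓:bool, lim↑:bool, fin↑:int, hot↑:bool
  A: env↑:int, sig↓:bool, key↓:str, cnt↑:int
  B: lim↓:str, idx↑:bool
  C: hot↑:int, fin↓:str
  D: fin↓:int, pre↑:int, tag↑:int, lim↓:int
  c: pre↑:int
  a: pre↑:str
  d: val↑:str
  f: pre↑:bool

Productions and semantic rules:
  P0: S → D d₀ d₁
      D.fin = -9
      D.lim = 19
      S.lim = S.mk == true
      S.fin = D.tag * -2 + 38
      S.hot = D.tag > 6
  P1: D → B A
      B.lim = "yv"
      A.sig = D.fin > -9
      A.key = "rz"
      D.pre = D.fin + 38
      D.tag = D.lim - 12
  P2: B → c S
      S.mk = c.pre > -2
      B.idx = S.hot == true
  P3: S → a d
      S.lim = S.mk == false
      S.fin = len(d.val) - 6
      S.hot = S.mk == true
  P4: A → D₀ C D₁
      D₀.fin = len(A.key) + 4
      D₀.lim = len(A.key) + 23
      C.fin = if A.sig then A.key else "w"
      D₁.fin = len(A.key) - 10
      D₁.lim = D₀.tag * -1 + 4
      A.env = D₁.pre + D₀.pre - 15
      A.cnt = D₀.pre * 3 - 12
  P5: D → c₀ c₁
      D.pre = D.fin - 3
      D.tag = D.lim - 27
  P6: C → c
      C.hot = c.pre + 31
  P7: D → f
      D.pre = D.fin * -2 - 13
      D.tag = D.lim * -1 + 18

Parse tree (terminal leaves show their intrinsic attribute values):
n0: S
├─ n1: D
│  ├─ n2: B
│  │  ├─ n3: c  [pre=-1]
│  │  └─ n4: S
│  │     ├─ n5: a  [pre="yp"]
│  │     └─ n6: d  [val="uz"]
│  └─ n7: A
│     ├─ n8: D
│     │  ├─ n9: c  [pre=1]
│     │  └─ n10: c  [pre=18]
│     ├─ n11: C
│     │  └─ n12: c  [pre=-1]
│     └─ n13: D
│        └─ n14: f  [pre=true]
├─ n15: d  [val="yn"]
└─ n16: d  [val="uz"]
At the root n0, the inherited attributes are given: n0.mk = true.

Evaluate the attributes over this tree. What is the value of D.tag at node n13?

12

1. n0.mk = true  [given at root]
2. n1.fin = -9  [-9]
3. n1.lim = 19  [19]
4. n2.lim = "yv"  ["yv"]
5. n3.pre = -1  [terminal]
6. n4.mk = true  [c.pre > -2]
7. n5.pre = "yp"  [terminal]
8. n6.val = "uz"  [terminal]
9. n4.lim = false  [S.mk == false]
10. n4.fin = -4  [len(d.val) - 6]
11. n4.hot = true  [S.mk == true]
12. n2.idx = true  [S.hot == true]
13. n7.sig = false  [D.fin > -9]
14. n7.key = "rz"  ["rz"]
15. n8.fin = 6  [len(A.key) + 4]
16. n8.lim = 25  [len(A.key) + 23]
17. n9.pre = 1  [terminal]
18. n10.pre = 18  [terminal]
19. n8.pre = 3  [D.fin - 3]
20. n8.tag = -2  [D.lim - 27]
21. n11.fin = "w"  [if A.sig then A.key else "w"]
22. n12.pre = -1  [terminal]
23. n11.hot = 30  [c.pre + 31]
24. n13.fin = -8  [len(A.key) - 10]
25. n13.lim = 6  [D₀.tag * -1 + 4]
26. n14.pre = true  [terminal]
27. n13.pre = 3  [D.fin * -2 - 13]
28. n13.tag = 12  [D.lim * -1 + 18]
29. n7.env = -9  [D₁.pre + D₀.pre - 15]
30. n7.cnt = -3  [D₀.pre * 3 - 12]
31. n1.pre = 29  [D.fin + 38]
32. n1.tag = 7  [D.lim - 12]
33. n15.val = "yn"  [terminal]
34. n16.val = "uz"  [terminal]
35. n0.lim = true  [S.mk == true]
36. n0.fin = 24  [D.tag * -2 + 38]
37. n0.hot = true  [D.tag > 6]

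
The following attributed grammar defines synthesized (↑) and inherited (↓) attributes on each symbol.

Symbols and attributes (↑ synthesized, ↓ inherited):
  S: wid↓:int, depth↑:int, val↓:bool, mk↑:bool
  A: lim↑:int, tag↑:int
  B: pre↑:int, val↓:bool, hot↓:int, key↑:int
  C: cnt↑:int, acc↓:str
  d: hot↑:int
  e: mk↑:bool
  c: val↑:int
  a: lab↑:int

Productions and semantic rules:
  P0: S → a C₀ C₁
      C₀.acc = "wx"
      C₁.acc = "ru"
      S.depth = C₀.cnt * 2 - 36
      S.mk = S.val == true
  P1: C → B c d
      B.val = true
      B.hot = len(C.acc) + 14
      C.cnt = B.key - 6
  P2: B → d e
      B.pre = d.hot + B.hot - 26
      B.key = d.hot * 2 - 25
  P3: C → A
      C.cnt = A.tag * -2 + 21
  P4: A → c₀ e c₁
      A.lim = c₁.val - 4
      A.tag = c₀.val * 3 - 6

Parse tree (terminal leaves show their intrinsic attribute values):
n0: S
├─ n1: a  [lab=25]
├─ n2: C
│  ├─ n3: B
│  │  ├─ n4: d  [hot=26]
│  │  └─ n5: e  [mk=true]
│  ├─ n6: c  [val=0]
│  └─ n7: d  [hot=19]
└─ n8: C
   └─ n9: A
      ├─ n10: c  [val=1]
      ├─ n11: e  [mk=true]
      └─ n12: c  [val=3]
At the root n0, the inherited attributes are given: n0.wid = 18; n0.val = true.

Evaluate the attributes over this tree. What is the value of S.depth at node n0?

1. n0.wid = 18  [given at root]
2. n0.val = true  [given at root]
3. n1.lab = 25  [terminal]
4. n2.acc = "wx"  ["wx"]
5. n3.val = true  [true]
6. n3.hot = 16  [len(C.acc) + 14]
7. n4.hot = 26  [terminal]
8. n5.mk = true  [terminal]
9. n3.pre = 16  [d.hot + B.hot - 26]
10. n3.key = 27  [d.hot * 2 - 25]
11. n6.val = 0  [terminal]
12. n7.hot = 19  [terminal]
13. n2.cnt = 21  [B.key - 6]
14. n8.acc = "ru"  ["ru"]
15. n10.val = 1  [terminal]
16. n11.mk = true  [terminal]
17. n12.val = 3  [terminal]
18. n9.lim = -1  [c₁.val - 4]
19. n9.tag = -3  [c₀.val * 3 - 6]
20. n8.cnt = 27  [A.tag * -2 + 21]
21. n0.depth = 6  [C₀.cnt * 2 - 36]
22. n0.mk = true  [S.val == true]

6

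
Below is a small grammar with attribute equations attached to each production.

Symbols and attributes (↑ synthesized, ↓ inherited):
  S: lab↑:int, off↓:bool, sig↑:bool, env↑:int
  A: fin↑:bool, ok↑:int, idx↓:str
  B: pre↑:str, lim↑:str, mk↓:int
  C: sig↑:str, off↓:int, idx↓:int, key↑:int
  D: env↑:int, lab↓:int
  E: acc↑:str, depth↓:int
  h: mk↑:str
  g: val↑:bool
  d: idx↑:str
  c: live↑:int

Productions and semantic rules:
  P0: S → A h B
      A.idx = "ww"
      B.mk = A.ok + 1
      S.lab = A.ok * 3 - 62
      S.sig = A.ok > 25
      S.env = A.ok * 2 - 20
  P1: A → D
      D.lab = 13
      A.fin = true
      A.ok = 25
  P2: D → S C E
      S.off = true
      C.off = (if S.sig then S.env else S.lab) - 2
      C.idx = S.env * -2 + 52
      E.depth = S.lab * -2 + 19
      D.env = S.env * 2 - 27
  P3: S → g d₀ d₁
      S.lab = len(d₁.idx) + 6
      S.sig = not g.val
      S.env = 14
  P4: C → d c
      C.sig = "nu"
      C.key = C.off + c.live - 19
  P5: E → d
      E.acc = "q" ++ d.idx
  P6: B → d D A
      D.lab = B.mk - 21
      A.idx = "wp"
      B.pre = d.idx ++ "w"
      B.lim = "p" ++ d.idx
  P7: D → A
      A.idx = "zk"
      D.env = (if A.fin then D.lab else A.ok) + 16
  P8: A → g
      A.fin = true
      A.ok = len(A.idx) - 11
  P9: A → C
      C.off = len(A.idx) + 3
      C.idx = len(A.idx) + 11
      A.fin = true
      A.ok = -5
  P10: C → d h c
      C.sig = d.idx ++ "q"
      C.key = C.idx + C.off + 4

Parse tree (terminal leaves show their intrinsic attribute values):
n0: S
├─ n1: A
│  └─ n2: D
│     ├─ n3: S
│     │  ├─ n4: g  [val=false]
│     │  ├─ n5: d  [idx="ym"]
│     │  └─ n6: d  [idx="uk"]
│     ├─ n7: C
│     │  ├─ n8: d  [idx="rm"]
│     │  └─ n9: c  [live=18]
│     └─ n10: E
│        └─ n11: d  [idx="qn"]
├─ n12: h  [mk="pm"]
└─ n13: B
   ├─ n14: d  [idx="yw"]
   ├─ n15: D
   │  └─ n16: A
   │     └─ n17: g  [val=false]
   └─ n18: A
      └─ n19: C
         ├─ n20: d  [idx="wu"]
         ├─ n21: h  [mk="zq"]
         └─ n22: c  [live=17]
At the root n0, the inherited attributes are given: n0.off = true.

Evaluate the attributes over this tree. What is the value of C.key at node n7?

11

1. n0.off = true  [given at root]
2. n1.idx = "ww"  ["ww"]
3. n2.lab = 13  [13]
4. n3.off = true  [true]
5. n4.val = false  [terminal]
6. n5.idx = "ym"  [terminal]
7. n6.idx = "uk"  [terminal]
8. n3.lab = 8  [len(d₁.idx) + 6]
9. n3.sig = true  [not g.val]
10. n3.env = 14  [14]
11. n7.off = 12  [(if S.sig then S.env else S.lab) - 2]
12. n7.idx = 24  [S.env * -2 + 52]
13. n8.idx = "rm"  [terminal]
14. n9.live = 18  [terminal]
15. n7.sig = "nu"  ["nu"]
16. n7.key = 11  [C.off + c.live - 19]
17. n10.depth = 3  [S.lab * -2 + 19]
18. n11.idx = "qn"  [terminal]
19. n10.acc = "qqn"  ["q" ++ d.idx]
20. n2.env = 1  [S.env * 2 - 27]
21. n1.fin = true  [true]
22. n1.ok = 25  [25]
23. n12.mk = "pm"  [terminal]
24. n13.mk = 26  [A.ok + 1]
25. n14.idx = "yw"  [terminal]
26. n15.lab = 5  [B.mk - 21]
27. n16.idx = "zk"  ["zk"]
28. n17.val = false  [terminal]
29. n16.fin = true  [true]
30. n16.ok = -9  [len(A.idx) - 11]
31. n15.env = 21  [(if A.fin then D.lab else A.ok) + 16]
32. n18.idx = "wp"  ["wp"]
33. n19.off = 5  [len(A.idx) + 3]
34. n19.idx = 13  [len(A.idx) + 11]
35. n20.idx = "wu"  [terminal]
36. n21.mk = "zq"  [terminal]
37. n22.live = 17  [terminal]
38. n19.sig = "wuq"  [d.idx ++ "q"]
39. n19.key = 22  [C.idx + C.off + 4]
40. n18.fin = true  [true]
41. n18.ok = -5  [-5]
42. n13.pre = "yww"  [d.idx ++ "w"]
43. n13.lim = "pyw"  ["p" ++ d.idx]
44. n0.lab = 13  [A.ok * 3 - 62]
45. n0.sig = false  [A.ok > 25]
46. n0.env = 30  [A.ok * 2 - 20]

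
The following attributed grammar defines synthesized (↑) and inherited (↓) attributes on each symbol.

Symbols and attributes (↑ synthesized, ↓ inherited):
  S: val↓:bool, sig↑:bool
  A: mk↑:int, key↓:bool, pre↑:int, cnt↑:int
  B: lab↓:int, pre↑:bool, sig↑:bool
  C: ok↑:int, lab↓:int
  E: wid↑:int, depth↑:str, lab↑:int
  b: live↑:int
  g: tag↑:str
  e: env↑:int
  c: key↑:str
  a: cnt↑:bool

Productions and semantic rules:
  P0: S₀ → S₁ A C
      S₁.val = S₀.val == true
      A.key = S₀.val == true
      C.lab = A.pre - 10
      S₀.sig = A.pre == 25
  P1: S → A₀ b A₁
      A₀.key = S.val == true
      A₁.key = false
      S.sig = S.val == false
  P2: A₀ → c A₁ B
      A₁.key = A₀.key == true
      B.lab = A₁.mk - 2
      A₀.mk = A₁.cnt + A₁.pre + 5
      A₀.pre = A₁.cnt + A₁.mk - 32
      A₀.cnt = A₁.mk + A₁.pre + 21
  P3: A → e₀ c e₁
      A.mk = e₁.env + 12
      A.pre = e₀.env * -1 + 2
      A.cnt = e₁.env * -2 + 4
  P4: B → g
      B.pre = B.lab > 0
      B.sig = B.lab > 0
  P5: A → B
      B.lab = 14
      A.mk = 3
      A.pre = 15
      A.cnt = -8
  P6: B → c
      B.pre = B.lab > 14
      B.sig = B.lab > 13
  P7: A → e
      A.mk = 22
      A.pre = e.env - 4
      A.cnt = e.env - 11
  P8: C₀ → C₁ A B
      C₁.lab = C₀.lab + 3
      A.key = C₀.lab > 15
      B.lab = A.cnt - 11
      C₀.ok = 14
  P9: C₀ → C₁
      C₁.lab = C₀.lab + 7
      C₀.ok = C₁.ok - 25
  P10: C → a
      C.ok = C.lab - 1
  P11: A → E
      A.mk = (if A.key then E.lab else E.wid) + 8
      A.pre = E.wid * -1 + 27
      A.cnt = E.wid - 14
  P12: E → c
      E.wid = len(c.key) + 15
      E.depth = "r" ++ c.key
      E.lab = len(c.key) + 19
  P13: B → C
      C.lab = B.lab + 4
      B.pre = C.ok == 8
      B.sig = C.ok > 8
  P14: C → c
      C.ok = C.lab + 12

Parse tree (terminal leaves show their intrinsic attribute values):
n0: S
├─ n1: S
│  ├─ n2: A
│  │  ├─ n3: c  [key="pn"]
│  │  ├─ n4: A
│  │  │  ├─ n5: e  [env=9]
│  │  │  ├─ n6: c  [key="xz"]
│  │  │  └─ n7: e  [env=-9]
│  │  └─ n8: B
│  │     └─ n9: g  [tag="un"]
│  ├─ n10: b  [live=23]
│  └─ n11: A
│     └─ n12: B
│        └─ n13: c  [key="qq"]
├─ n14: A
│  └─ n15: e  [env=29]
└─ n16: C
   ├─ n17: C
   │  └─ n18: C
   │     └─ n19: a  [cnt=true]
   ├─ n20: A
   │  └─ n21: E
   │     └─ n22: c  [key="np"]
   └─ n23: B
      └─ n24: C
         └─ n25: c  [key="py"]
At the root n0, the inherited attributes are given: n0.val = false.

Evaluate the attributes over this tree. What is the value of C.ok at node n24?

8

1. n0.val = false  [given at root]
2. n1.val = false  [S₀.val == true]
3. n2.key = false  [S.val == true]
4. n3.key = "pn"  [terminal]
5. n4.key = false  [A₀.key == true]
6. n5.env = 9  [terminal]
7. n6.key = "xz"  [terminal]
8. n7.env = -9  [terminal]
9. n4.mk = 3  [e₁.env + 12]
10. n4.pre = -7  [e₀.env * -1 + 2]
11. n4.cnt = 22  [e₁.env * -2 + 4]
12. n8.lab = 1  [A₁.mk - 2]
13. n9.tag = "un"  [terminal]
14. n8.pre = true  [B.lab > 0]
15. n8.sig = true  [B.lab > 0]
16. n2.mk = 20  [A₁.cnt + A₁.pre + 5]
17. n2.pre = -7  [A₁.cnt + A₁.mk - 32]
18. n2.cnt = 17  [A₁.mk + A₁.pre + 21]
19. n10.live = 23  [terminal]
20. n11.key = false  [false]
21. n12.lab = 14  [14]
22. n13.key = "qq"  [terminal]
23. n12.pre = false  [B.lab > 14]
24. n12.sig = true  [B.lab > 13]
25. n11.mk = 3  [3]
26. n11.pre = 15  [15]
27. n11.cnt = -8  [-8]
28. n1.sig = true  [S.val == false]
29. n14.key = false  [S₀.val == true]
30. n15.env = 29  [terminal]
31. n14.mk = 22  [22]
32. n14.pre = 25  [e.env - 4]
33. n14.cnt = 18  [e.env - 11]
34. n16.lab = 15  [A.pre - 10]
35. n17.lab = 18  [C₀.lab + 3]
36. n18.lab = 25  [C₀.lab + 7]
37. n19.cnt = true  [terminal]
38. n18.ok = 24  [C.lab - 1]
39. n17.ok = -1  [C₁.ok - 25]
40. n20.key = false  [C₀.lab > 15]
41. n22.key = "np"  [terminal]
42. n21.wid = 17  [len(c.key) + 15]
43. n21.depth = "rnp"  ["r" ++ c.key]
44. n21.lab = 21  [len(c.key) + 19]
45. n20.mk = 25  [(if A.key then E.lab else E.wid) + 8]
46. n20.pre = 10  [E.wid * -1 + 27]
47. n20.cnt = 3  [E.wid - 14]
48. n23.lab = -8  [A.cnt - 11]
49. n24.lab = -4  [B.lab + 4]
50. n25.key = "py"  [terminal]
51. n24.ok = 8  [C.lab + 12]
52. n23.pre = true  [C.ok == 8]
53. n23.sig = false  [C.ok > 8]
54. n16.ok = 14  [14]
55. n0.sig = true  [A.pre == 25]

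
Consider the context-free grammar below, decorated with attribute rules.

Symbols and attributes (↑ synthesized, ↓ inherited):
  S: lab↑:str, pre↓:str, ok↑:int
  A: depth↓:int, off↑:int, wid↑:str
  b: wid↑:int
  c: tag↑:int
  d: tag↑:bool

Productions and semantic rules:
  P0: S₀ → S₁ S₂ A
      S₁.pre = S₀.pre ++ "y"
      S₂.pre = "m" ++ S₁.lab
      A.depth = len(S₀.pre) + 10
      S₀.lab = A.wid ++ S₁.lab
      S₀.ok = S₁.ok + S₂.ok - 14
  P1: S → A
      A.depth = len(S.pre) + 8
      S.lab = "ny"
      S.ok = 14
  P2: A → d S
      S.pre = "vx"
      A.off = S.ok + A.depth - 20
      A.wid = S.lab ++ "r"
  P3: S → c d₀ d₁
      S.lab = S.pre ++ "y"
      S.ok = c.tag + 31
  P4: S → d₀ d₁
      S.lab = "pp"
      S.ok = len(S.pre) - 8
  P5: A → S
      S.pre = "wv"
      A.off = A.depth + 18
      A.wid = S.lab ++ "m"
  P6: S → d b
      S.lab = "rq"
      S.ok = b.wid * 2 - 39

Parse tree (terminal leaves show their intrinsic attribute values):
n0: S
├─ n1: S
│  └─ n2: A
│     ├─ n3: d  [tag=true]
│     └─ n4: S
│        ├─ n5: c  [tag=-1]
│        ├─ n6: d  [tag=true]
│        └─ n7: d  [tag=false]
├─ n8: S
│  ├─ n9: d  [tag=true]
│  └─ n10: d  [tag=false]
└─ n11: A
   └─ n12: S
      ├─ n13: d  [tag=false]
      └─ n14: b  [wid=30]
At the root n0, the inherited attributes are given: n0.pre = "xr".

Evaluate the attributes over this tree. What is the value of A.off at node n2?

21

1. n0.pre = "xr"  [given at root]
2. n1.pre = "xry"  [S₀.pre ++ "y"]
3. n2.depth = 11  [len(S.pre) + 8]
4. n3.tag = true  [terminal]
5. n4.pre = "vx"  ["vx"]
6. n5.tag = -1  [terminal]
7. n6.tag = true  [terminal]
8. n7.tag = false  [terminal]
9. n4.lab = "vxy"  [S.pre ++ "y"]
10. n4.ok = 30  [c.tag + 31]
11. n2.off = 21  [S.ok + A.depth - 20]
12. n2.wid = "vxyr"  [S.lab ++ "r"]
13. n1.lab = "ny"  ["ny"]
14. n1.ok = 14  [14]
15. n8.pre = "mny"  ["m" ++ S₁.lab]
16. n9.tag = true  [terminal]
17. n10.tag = false  [terminal]
18. n8.lab = "pp"  ["pp"]
19. n8.ok = -5  [len(S.pre) - 8]
20. n11.depth = 12  [len(S₀.pre) + 10]
21. n12.pre = "wv"  ["wv"]
22. n13.tag = false  [terminal]
23. n14.wid = 30  [terminal]
24. n12.lab = "rq"  ["rq"]
25. n12.ok = 21  [b.wid * 2 - 39]
26. n11.off = 30  [A.depth + 18]
27. n11.wid = "rqm"  [S.lab ++ "m"]
28. n0.lab = "rqmny"  [A.wid ++ S₁.lab]
29. n0.ok = -5  [S₁.ok + S₂.ok - 14]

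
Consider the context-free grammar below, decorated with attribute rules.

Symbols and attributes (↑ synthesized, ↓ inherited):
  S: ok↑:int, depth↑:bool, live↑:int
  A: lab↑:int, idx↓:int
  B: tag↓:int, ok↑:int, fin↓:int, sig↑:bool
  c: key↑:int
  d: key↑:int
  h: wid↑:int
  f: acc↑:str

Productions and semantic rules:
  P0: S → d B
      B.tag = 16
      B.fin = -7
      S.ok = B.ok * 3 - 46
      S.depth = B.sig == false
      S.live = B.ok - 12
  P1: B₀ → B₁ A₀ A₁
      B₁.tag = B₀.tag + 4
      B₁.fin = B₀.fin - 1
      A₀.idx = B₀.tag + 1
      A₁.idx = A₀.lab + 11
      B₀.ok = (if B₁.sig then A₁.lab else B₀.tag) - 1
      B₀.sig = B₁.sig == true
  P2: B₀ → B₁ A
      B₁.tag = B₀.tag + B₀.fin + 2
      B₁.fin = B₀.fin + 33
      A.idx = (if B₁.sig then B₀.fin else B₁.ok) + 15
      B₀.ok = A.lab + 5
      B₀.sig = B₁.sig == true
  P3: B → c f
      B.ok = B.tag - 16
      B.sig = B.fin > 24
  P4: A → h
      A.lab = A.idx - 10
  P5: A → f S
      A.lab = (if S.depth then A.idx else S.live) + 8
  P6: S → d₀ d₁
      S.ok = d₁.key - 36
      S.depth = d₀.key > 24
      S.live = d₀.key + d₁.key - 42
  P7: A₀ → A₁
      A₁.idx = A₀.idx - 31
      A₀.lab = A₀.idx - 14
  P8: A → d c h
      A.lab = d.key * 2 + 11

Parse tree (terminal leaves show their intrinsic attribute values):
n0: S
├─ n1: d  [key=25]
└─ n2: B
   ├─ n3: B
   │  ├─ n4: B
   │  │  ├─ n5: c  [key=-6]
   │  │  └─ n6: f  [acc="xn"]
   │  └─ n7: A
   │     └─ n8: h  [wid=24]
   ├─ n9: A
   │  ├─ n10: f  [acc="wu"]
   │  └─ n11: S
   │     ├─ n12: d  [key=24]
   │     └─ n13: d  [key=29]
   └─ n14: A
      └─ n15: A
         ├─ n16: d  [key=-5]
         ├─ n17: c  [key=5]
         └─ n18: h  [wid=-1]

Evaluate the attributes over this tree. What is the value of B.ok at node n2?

15

1. n1.key = 25  [terminal]
2. n2.tag = 16  [16]
3. n2.fin = -7  [-7]
4. n3.tag = 20  [B₀.tag + 4]
5. n3.fin = -8  [B₀.fin - 1]
6. n4.tag = 14  [B₀.tag + B₀.fin + 2]
7. n4.fin = 25  [B₀.fin + 33]
8. n5.key = -6  [terminal]
9. n6.acc = "xn"  [terminal]
10. n4.ok = -2  [B.tag - 16]
11. n4.sig = true  [B.fin > 24]
12. n7.idx = 7  [(if B₁.sig then B₀.fin else B₁.ok) + 15]
13. n8.wid = 24  [terminal]
14. n7.lab = -3  [A.idx - 10]
15. n3.ok = 2  [A.lab + 5]
16. n3.sig = true  [B₁.sig == true]
17. n9.idx = 17  [B₀.tag + 1]
18. n10.acc = "wu"  [terminal]
19. n12.key = 24  [terminal]
20. n13.key = 29  [terminal]
21. n11.ok = -7  [d₁.key - 36]
22. n11.depth = false  [d₀.key > 24]
23. n11.live = 11  [d₀.key + d₁.key - 42]
24. n9.lab = 19  [(if S.depth then A.idx else S.live) + 8]
25. n14.idx = 30  [A₀.lab + 11]
26. n15.idx = -1  [A₀.idx - 31]
27. n16.key = -5  [terminal]
28. n17.key = 5  [terminal]
29. n18.wid = -1  [terminal]
30. n15.lab = 1  [d.key * 2 + 11]
31. n14.lab = 16  [A₀.idx - 14]
32. n2.ok = 15  [(if B₁.sig then A₁.lab else B₀.tag) - 1]
33. n2.sig = true  [B₁.sig == true]
34. n0.ok = -1  [B.ok * 3 - 46]
35. n0.depth = false  [B.sig == false]
36. n0.live = 3  [B.ok - 12]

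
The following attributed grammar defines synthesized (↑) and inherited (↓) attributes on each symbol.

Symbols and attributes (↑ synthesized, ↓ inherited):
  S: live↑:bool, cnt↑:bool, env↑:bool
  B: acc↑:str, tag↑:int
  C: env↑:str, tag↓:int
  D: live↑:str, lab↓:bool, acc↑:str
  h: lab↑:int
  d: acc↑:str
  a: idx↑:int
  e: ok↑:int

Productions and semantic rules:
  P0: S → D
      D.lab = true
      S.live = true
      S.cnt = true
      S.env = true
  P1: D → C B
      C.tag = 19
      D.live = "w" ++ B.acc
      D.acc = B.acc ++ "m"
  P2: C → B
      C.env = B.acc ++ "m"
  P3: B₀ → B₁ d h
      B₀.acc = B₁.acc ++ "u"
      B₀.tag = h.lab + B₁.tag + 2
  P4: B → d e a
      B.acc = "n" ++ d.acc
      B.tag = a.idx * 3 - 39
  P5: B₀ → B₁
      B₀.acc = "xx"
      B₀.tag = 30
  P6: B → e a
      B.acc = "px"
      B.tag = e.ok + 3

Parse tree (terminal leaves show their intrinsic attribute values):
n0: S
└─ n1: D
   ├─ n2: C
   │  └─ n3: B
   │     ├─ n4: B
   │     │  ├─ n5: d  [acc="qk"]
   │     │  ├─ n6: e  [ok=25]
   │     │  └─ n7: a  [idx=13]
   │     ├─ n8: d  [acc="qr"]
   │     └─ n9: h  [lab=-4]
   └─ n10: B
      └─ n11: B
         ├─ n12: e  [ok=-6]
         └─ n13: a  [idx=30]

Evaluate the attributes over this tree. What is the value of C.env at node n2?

"nqkum"

1. n1.lab = true  [true]
2. n2.tag = 19  [19]
3. n5.acc = "qk"  [terminal]
4. n6.ok = 25  [terminal]
5. n7.idx = 13  [terminal]
6. n4.acc = "nqk"  ["n" ++ d.acc]
7. n4.tag = 0  [a.idx * 3 - 39]
8. n8.acc = "qr"  [terminal]
9. n9.lab = -4  [terminal]
10. n3.acc = "nqku"  [B₁.acc ++ "u"]
11. n3.tag = -2  [h.lab + B₁.tag + 2]
12. n2.env = "nqkum"  [B.acc ++ "m"]
13. n12.ok = -6  [terminal]
14. n13.idx = 30  [terminal]
15. n11.acc = "px"  ["px"]
16. n11.tag = -3  [e.ok + 3]
17. n10.acc = "xx"  ["xx"]
18. n10.tag = 30  [30]
19. n1.live = "wxx"  ["w" ++ B.acc]
20. n1.acc = "xxm"  [B.acc ++ "m"]
21. n0.live = true  [true]
22. n0.cnt = true  [true]
23. n0.env = true  [true]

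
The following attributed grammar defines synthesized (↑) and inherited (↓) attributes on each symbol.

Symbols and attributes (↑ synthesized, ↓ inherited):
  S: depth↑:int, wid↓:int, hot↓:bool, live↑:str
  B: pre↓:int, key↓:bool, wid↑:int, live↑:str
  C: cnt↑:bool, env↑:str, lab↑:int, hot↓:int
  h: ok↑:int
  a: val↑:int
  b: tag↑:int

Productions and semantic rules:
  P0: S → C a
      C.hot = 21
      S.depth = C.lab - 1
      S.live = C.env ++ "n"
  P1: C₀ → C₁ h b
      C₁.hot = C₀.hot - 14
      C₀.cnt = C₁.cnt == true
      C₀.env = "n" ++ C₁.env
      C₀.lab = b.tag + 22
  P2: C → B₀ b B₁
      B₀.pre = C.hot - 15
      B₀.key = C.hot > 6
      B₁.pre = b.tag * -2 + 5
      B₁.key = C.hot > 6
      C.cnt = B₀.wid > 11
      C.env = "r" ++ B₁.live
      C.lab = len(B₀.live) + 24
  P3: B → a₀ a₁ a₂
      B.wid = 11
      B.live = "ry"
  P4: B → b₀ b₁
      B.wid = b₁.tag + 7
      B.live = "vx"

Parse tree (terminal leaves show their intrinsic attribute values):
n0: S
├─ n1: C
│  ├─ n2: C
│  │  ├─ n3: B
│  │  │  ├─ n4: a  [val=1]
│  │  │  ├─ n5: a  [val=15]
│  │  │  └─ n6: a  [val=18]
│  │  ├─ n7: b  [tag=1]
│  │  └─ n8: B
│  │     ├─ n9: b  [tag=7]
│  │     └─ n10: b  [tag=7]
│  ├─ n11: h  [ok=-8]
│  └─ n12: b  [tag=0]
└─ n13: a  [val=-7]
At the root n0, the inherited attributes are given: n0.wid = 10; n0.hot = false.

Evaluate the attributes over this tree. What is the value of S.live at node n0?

"nrvxn"

1. n0.wid = 10  [given at root]
2. n0.hot = false  [given at root]
3. n1.hot = 21  [21]
4. n2.hot = 7  [C₀.hot - 14]
5. n3.pre = -8  [C.hot - 15]
6. n3.key = true  [C.hot > 6]
7. n4.val = 1  [terminal]
8. n5.val = 15  [terminal]
9. n6.val = 18  [terminal]
10. n3.wid = 11  [11]
11. n3.live = "ry"  ["ry"]
12. n7.tag = 1  [terminal]
13. n8.pre = 3  [b.tag * -2 + 5]
14. n8.key = true  [C.hot > 6]
15. n9.tag = 7  [terminal]
16. n10.tag = 7  [terminal]
17. n8.wid = 14  [b₁.tag + 7]
18. n8.live = "vx"  ["vx"]
19. n2.cnt = false  [B₀.wid > 11]
20. n2.env = "rvx"  ["r" ++ B₁.live]
21. n2.lab = 26  [len(B₀.live) + 24]
22. n11.ok = -8  [terminal]
23. n12.tag = 0  [terminal]
24. n1.cnt = false  [C₁.cnt == true]
25. n1.env = "nrvx"  ["n" ++ C₁.env]
26. n1.lab = 22  [b.tag + 22]
27. n13.val = -7  [terminal]
28. n0.depth = 21  [C.lab - 1]
29. n0.live = "nrvxn"  [C.env ++ "n"]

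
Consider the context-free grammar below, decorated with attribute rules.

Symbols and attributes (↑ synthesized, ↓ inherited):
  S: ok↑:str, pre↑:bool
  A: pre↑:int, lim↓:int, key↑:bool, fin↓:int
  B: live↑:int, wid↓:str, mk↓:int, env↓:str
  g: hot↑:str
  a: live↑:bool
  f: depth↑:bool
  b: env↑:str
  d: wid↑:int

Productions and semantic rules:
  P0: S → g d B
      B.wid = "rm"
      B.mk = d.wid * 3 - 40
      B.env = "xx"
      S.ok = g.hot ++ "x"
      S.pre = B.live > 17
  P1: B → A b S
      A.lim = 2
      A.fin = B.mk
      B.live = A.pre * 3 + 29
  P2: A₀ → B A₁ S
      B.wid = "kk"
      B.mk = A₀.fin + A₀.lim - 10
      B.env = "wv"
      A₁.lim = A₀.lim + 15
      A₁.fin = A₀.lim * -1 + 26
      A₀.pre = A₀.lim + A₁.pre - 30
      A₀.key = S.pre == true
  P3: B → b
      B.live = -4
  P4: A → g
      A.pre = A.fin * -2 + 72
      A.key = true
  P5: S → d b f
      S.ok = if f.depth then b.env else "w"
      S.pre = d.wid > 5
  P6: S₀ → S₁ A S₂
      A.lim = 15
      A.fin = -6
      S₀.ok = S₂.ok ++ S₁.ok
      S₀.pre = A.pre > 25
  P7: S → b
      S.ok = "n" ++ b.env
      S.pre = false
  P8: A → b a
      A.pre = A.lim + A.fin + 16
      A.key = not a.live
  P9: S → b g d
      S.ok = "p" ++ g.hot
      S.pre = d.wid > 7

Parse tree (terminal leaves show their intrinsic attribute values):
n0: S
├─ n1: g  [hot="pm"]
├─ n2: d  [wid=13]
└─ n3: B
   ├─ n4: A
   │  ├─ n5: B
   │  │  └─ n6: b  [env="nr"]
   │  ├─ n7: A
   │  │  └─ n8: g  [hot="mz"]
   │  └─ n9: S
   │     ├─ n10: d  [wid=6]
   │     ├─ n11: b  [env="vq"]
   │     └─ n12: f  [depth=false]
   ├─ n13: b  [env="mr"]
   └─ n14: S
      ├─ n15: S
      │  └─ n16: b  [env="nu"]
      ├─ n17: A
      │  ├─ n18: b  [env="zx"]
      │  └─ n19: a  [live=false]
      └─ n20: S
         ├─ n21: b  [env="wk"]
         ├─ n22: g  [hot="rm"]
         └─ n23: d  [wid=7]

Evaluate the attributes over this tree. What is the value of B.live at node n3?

1. n1.hot = "pm"  [terminal]
2. n2.wid = 13  [terminal]
3. n3.wid = "rm"  ["rm"]
4. n3.mk = -1  [d.wid * 3 - 40]
5. n3.env = "xx"  ["xx"]
6. n4.lim = 2  [2]
7. n4.fin = -1  [B.mk]
8. n5.wid = "kk"  ["kk"]
9. n5.mk = -9  [A₀.fin + A₀.lim - 10]
10. n5.env = "wv"  ["wv"]
11. n6.env = "nr"  [terminal]
12. n5.live = -4  [-4]
13. n7.lim = 17  [A₀.lim + 15]
14. n7.fin = 24  [A₀.lim * -1 + 26]
15. n8.hot = "mz"  [terminal]
16. n7.pre = 24  [A.fin * -2 + 72]
17. n7.key = true  [true]
18. n10.wid = 6  [terminal]
19. n11.env = "vq"  [terminal]
20. n12.depth = false  [terminal]
21. n9.ok = "w"  [if f.depth then b.env else "w"]
22. n9.pre = true  [d.wid > 5]
23. n4.pre = -4  [A₀.lim + A₁.pre - 30]
24. n4.key = true  [S.pre == true]
25. n13.env = "mr"  [terminal]
26. n16.env = "nu"  [terminal]
27. n15.ok = "nnu"  ["n" ++ b.env]
28. n15.pre = false  [false]
29. n17.lim = 15  [15]
30. n17.fin = -6  [-6]
31. n18.env = "zx"  [terminal]
32. n19.live = false  [terminal]
33. n17.pre = 25  [A.lim + A.fin + 16]
34. n17.key = true  [not a.live]
35. n21.env = "wk"  [terminal]
36. n22.hot = "rm"  [terminal]
37. n23.wid = 7  [terminal]
38. n20.ok = "prm"  ["p" ++ g.hot]
39. n20.pre = false  [d.wid > 7]
40. n14.ok = "prmnnu"  [S₂.ok ++ S₁.ok]
41. n14.pre = false  [A.pre > 25]
42. n3.live = 17  [A.pre * 3 + 29]
43. n0.ok = "pmx"  [g.hot ++ "x"]
44. n0.pre = false  [B.live > 17]

17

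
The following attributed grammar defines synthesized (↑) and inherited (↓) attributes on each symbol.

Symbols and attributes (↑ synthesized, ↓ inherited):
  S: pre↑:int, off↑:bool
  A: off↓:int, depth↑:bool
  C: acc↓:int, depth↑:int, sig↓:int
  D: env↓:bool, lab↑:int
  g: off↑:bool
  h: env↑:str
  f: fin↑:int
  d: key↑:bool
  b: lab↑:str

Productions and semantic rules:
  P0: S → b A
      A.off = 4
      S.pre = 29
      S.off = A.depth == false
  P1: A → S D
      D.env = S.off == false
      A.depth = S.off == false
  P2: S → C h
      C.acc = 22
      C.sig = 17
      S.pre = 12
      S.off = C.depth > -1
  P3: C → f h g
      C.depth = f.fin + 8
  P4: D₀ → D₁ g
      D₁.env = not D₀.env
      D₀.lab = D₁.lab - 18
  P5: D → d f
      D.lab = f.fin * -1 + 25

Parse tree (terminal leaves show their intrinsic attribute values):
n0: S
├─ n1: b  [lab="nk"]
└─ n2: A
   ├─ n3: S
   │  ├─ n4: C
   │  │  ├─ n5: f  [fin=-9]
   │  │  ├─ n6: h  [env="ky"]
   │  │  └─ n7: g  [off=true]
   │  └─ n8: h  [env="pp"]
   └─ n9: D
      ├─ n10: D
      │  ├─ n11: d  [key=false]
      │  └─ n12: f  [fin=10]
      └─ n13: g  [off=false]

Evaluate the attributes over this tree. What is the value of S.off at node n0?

1. n1.lab = "nk"  [terminal]
2. n2.off = 4  [4]
3. n4.acc = 22  [22]
4. n4.sig = 17  [17]
5. n5.fin = -9  [terminal]
6. n6.env = "ky"  [terminal]
7. n7.off = true  [terminal]
8. n4.depth = -1  [f.fin + 8]
9. n8.env = "pp"  [terminal]
10. n3.pre = 12  [12]
11. n3.off = false  [C.depth > -1]
12. n9.env = true  [S.off == false]
13. n10.env = false  [not D₀.env]
14. n11.key = false  [terminal]
15. n12.fin = 10  [terminal]
16. n10.lab = 15  [f.fin * -1 + 25]
17. n13.off = false  [terminal]
18. n9.lab = -3  [D₁.lab - 18]
19. n2.depth = true  [S.off == false]
20. n0.pre = 29  [29]
21. n0.off = false  [A.depth == false]

false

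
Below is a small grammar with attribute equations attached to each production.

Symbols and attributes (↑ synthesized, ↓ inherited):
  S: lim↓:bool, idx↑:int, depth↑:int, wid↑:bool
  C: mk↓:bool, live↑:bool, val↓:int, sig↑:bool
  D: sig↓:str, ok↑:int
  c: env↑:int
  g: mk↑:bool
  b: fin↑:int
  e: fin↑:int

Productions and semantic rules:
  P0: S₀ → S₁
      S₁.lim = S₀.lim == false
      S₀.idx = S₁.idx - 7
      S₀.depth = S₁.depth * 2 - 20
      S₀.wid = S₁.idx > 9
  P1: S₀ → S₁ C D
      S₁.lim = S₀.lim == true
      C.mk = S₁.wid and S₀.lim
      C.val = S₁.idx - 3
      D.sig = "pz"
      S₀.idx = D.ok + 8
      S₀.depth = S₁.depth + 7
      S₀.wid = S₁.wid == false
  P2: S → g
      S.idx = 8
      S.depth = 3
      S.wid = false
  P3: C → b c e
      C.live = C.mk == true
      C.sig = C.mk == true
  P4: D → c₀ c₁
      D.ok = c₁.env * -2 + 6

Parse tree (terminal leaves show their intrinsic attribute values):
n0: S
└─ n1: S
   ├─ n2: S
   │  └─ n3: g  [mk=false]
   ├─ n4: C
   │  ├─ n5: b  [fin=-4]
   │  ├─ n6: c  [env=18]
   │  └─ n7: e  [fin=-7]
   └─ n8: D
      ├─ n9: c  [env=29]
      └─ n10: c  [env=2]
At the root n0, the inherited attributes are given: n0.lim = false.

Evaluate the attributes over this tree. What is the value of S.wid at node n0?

true

1. n0.lim = false  [given at root]
2. n1.lim = true  [S₀.lim == false]
3. n2.lim = true  [S₀.lim == true]
4. n3.mk = false  [terminal]
5. n2.idx = 8  [8]
6. n2.depth = 3  [3]
7. n2.wid = false  [false]
8. n4.mk = false  [S₁.wid and S₀.lim]
9. n4.val = 5  [S₁.idx - 3]
10. n5.fin = -4  [terminal]
11. n6.env = 18  [terminal]
12. n7.fin = -7  [terminal]
13. n4.live = false  [C.mk == true]
14. n4.sig = false  [C.mk == true]
15. n8.sig = "pz"  ["pz"]
16. n9.env = 29  [terminal]
17. n10.env = 2  [terminal]
18. n8.ok = 2  [c₁.env * -2 + 6]
19. n1.idx = 10  [D.ok + 8]
20. n1.depth = 10  [S₁.depth + 7]
21. n1.wid = true  [S₁.wid == false]
22. n0.idx = 3  [S₁.idx - 7]
23. n0.depth = 0  [S₁.depth * 2 - 20]
24. n0.wid = true  [S₁.idx > 9]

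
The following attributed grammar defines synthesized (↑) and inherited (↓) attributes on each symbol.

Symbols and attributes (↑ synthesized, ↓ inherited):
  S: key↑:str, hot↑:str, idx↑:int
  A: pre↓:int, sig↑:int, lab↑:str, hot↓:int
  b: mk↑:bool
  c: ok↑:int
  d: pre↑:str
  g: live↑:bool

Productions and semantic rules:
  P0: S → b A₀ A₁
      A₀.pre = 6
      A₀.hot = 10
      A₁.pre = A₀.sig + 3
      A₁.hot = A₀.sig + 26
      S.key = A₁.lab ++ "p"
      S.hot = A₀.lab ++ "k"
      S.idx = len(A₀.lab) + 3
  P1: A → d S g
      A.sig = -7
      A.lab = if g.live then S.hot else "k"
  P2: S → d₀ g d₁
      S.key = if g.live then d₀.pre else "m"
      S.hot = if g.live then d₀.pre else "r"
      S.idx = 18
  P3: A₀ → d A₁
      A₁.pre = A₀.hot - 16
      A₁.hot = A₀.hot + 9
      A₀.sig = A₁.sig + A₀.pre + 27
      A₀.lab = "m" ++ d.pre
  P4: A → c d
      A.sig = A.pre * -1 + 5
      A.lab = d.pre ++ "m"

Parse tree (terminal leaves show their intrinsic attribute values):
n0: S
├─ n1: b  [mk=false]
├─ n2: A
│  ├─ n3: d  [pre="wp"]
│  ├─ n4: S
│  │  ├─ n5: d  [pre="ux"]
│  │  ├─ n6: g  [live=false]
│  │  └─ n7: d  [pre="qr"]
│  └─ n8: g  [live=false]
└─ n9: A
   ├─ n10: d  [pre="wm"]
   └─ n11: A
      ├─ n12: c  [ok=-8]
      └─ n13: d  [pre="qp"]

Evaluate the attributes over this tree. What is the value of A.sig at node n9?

25

1. n1.mk = false  [terminal]
2. n2.pre = 6  [6]
3. n2.hot = 10  [10]
4. n3.pre = "wp"  [terminal]
5. n5.pre = "ux"  [terminal]
6. n6.live = false  [terminal]
7. n7.pre = "qr"  [terminal]
8. n4.key = "m"  [if g.live then d₀.pre else "m"]
9. n4.hot = "r"  [if g.live then d₀.pre else "r"]
10. n4.idx = 18  [18]
11. n8.live = false  [terminal]
12. n2.sig = -7  [-7]
13. n2.lab = "k"  [if g.live then S.hot else "k"]
14. n9.pre = -4  [A₀.sig + 3]
15. n9.hot = 19  [A₀.sig + 26]
16. n10.pre = "wm"  [terminal]
17. n11.pre = 3  [A₀.hot - 16]
18. n11.hot = 28  [A₀.hot + 9]
19. n12.ok = -8  [terminal]
20. n13.pre = "qp"  [terminal]
21. n11.sig = 2  [A.pre * -1 + 5]
22. n11.lab = "qpm"  [d.pre ++ "m"]
23. n9.sig = 25  [A₁.sig + A₀.pre + 27]
24. n9.lab = "mwm"  ["m" ++ d.pre]
25. n0.key = "mwmp"  [A₁.lab ++ "p"]
26. n0.hot = "kk"  [A₀.lab ++ "k"]
27. n0.idx = 4  [len(A₀.lab) + 3]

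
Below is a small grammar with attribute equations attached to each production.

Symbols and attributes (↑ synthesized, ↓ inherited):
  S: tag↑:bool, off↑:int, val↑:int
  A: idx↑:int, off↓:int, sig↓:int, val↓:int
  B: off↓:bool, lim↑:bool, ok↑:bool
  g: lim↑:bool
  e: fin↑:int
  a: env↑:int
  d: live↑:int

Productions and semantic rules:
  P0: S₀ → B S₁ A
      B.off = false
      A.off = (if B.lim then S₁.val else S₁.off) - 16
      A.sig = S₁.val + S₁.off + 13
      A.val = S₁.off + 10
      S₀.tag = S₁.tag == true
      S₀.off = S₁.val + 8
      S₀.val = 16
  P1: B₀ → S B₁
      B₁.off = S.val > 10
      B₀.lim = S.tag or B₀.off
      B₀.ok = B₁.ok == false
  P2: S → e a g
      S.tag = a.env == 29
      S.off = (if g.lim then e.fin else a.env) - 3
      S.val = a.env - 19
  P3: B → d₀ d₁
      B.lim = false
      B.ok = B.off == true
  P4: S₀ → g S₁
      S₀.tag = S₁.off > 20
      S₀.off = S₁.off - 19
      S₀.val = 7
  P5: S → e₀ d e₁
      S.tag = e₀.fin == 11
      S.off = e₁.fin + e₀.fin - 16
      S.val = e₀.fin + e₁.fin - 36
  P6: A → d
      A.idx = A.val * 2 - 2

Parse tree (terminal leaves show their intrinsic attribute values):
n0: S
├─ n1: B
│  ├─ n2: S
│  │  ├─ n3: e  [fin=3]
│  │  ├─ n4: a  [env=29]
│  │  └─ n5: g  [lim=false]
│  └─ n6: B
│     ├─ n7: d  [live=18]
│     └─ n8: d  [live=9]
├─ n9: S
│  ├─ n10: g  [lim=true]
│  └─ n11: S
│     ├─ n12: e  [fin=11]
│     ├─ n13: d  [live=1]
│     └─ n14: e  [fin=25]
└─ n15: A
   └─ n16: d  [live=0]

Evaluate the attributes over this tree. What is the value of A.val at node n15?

1. n1.off = false  [false]
2. n3.fin = 3  [terminal]
3. n4.env = 29  [terminal]
4. n5.lim = false  [terminal]
5. n2.tag = true  [a.env == 29]
6. n2.off = 26  [(if g.lim then e.fin else a.env) - 3]
7. n2.val = 10  [a.env - 19]
8. n6.off = false  [S.val > 10]
9. n7.live = 18  [terminal]
10. n8.live = 9  [terminal]
11. n6.lim = false  [false]
12. n6.ok = false  [B.off == true]
13. n1.lim = true  [S.tag or B₀.off]
14. n1.ok = true  [B₁.ok == false]
15. n10.lim = true  [terminal]
16. n12.fin = 11  [terminal]
17. n13.live = 1  [terminal]
18. n14.fin = 25  [terminal]
19. n11.tag = true  [e₀.fin == 11]
20. n11.off = 20  [e₁.fin + e₀.fin - 16]
21. n11.val = 0  [e₀.fin + e₁.fin - 36]
22. n9.tag = false  [S₁.off > 20]
23. n9.off = 1  [S₁.off - 19]
24. n9.val = 7  [7]
25. n15.off = -9  [(if B.lim then S₁.val else S₁.off) - 16]
26. n15.sig = 21  [S₁.val + S₁.off + 13]
27. n15.val = 11  [S₁.off + 10]
28. n16.live = 0  [terminal]
29. n15.idx = 20  [A.val * 2 - 2]
30. n0.tag = false  [S₁.tag == true]
31. n0.off = 15  [S₁.val + 8]
32. n0.val = 16  [16]

11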